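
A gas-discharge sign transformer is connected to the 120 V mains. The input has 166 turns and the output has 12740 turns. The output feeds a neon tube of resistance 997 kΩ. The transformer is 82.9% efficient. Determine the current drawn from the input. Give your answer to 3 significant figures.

V_out = 120 × 12740/166 = 9209.6 V.
I_out = V_out/R = 9209.6/997000 = 0.0092374 A.
P_out = V_out I_out = 9209.6 × 0.0092374 = 85.073 W.
P_in = P_out/η = 85.073/0.829 = 102.62 W.
I_in = P_in/V_in = 102.62/120 = 0.855 A.

I_in ≈ 0.855 A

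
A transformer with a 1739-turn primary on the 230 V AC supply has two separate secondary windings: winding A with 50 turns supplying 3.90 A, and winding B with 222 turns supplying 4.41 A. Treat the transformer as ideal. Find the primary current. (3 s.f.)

I_p ≈ 0.675 A

V_A = 230 × 50/1739 = 6.6130 V; V_B = 230 × 222/1739 = 29.362 V.
P_out = V_A I_A + V_B I_B = 6.6130×3.90 + 29.362×4.41 = 25.791 + 129.49 = 155.28 W.
Ideal ⇒ P_in = P_out, so I_p = P_out/V_p = 155.28/230 = 0.675 A.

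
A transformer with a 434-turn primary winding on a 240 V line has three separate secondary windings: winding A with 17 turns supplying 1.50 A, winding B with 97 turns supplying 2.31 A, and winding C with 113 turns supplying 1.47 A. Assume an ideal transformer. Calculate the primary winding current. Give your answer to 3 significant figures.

V_A = 240 × 17/434 = 9.4009 V; V_B = 240 × 97/434 = 53.641 V; V_C = 240 × 113/434 = 62.488 V.
P_out = V_A I_A + V_B I_B + V_C I_C = 9.4009×1.50 + 53.641×2.31 + 62.488×1.47 = 14.101 + 123.91 + 91.858 = 229.87 W.
Ideal ⇒ P_in = P_out, so I_p = P_out/V_p = 229.87/240 = 0.958 A.

I_p ≈ 0.958 A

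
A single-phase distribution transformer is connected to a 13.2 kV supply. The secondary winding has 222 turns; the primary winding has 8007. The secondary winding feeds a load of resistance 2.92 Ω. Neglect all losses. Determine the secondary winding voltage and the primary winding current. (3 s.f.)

V_s = V_p × N_s/N_p = 13200 × 222/8007 = 365.98 V.
I_s = V_s/R = 365.98/2.92 = 125.34 A.
I_p = I_s × N_s/N_p = 125.34 × 222/8007 = 3.48 A.

V_s ≈ 366 V, I_p ≈ 3.48 A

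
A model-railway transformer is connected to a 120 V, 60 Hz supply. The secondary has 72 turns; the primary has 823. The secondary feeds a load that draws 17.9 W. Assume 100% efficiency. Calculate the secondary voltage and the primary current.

V_s = V_p × N_s/N_p = 120 × 72/823 = 10.498 V.
I_s = P/V_s = 17.9/10.498 = 1.7051 A.
I_p = I_s × N_s/N_p = 1.7051 × 72/823 = 0.149 A.

V_s ≈ 10.5 V, I_p ≈ 0.149 A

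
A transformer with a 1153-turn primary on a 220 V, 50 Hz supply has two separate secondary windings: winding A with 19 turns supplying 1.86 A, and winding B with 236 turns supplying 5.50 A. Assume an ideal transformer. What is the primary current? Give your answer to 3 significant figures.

I_p ≈ 1.16 A

V_A = 220 × 19/1153 = 3.6253 V; V_B = 220 × 236/1153 = 45.030 V.
P_out = V_A I_A + V_B I_B = 3.6253×1.86 + 45.030×5.50 = 6.7431 + 247.67 = 254.41 W.
Ideal ⇒ P_in = P_out, so I_p = P_out/V_p = 254.41/220 = 1.16 A.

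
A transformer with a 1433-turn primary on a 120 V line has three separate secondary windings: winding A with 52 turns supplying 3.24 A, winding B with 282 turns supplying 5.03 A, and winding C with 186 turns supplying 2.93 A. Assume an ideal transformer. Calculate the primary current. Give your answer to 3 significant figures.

I_p ≈ 1.49 A

V_A = 120 × 52/1433 = 4.3545 V; V_B = 120 × 282/1433 = 23.615 V; V_C = 120 × 186/1433 = 15.576 V.
P_out = V_A I_A + V_B I_B + V_C I_C = 4.3545×3.24 + 23.615×5.03 + 15.576×2.93 = 14.109 + 118.78 + 45.637 = 178.53 W.
Ideal ⇒ P_in = P_out, so I_p = P_out/V_p = 178.53/120 = 1.49 A.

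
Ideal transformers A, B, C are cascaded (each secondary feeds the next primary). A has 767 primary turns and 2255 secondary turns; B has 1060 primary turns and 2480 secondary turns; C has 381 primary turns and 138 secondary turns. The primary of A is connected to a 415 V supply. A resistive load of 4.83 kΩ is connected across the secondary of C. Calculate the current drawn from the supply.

I_supply ≈ 0.533 A

After A: V = 415.00 × 2255/767 = 1220.1 V.
After B: V = 1220.1 × 2480/1060 = 2854.6 V.
After C: V = 2854.6 × 138/381 = 1033.9 V.
I_load = 1033.9/4830 = 0.21407 A, so P_out = 1033.9 × 0.21407 = 221.34 W.
All ideal ⇒ P_in = P_out, so I_supply = 221.34/415 = 0.533 A.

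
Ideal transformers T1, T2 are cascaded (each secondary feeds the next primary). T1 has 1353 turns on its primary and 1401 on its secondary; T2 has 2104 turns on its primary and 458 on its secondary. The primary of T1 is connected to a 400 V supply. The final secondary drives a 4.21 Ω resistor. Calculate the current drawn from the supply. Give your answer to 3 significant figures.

After T1: V = 400.00 × 1401/1353 = 414.19 V.
After T2: V = 414.19 × 458/2104 = 90.161 V.
I_load = 90.161/4.21 = 21.416 A, so P_out = 90.161 × 21.416 = 1930.9 W.
All ideal ⇒ P_in = P_out, so I_supply = 1930.9/400 = 4.83 A.

I_supply ≈ 4.83 A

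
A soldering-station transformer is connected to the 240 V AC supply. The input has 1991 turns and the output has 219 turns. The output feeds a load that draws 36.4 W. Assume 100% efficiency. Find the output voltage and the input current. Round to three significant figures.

V_out = V_in × N_out/N_in = 240 × 219/1991 = 26.399 V.
I_out = P/V_out = 36.4/26.399 = 1.3789 A.
I_in = I_out × N_out/N_in = 1.3789 × 219/1991 = 0.152 A.

V_out ≈ 26.4 V, I_in ≈ 0.152 A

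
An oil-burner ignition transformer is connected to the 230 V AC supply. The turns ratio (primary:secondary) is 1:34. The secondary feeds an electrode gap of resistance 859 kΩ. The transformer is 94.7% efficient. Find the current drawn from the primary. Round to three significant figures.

I_p ≈ 0.327 A

V_s = 230 × 34/1 = 7820.0 V.
I_s = V_s/R = 7820.0/859000 = 0.0091036 A.
P_out = V_s I_s = 7820.0 × 0.0091036 = 71.190 W.
P_in = P_out/η = 71.190/0.947 = 75.174 W.
I_p = P_in/V_p = 75.174/230 = 0.327 A.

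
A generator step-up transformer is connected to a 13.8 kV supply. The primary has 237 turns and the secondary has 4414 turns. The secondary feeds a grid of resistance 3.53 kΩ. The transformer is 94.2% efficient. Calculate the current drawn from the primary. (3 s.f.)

V_s = 13800 × 4414/237 = 257020 V.
I_s = V_s/R = 257020/3530 = 72.810 A.
P_out = V_s I_s = 257020 × 72.810 = 1.8713×10^7 W.
P_in = P_out/η = 1.8713×10^7/0.942 = 1.9866×10^7 W.
I_p = P_in/V_p = 1.9866×10^7/13800 = 1440 A.

I_p ≈ 1440 A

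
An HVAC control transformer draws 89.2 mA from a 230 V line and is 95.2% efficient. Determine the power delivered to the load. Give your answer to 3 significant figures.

P_out ≈ 19.5 W

P_in = V_p I_p = 230 × 0.0892 = 20.516 W.
P_out = η P_in = 0.952 × 20.516 = 19.5 W.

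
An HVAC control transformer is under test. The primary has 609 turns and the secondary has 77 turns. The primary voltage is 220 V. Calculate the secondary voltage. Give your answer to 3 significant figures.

V_s ≈ 27.8 V

V_s/V_p = N_s/N_p, so V_s = 220 × 77/609 = 27.8 V.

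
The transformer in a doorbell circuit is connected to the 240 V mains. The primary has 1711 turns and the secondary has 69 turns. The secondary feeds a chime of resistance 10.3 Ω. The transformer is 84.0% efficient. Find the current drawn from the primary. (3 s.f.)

I_p ≈ 0.0451 A

V_s = 240 × 69/1711 = 9.6786 V.
I_s = V_s/R = 9.6786/10.3 = 0.93967 A.
P_out = V_s I_s = 9.6786 × 0.93967 = 9.0946 W.
P_in = P_out/η = 9.0946/0.840 = 10.827 W.
I_p = P_in/V_p = 10.827/240 = 0.0451 A.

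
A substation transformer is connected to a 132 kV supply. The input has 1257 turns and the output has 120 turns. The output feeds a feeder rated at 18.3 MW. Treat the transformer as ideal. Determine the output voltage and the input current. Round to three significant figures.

V_out = V_in × N_out/N_in = 132000 × 120/1257 = 12601 V.
I_out = P/V_out = 1.83×10^7/12601 = 1452.2 A.
I_in = I_out × N_out/N_in = 1452.2 × 120/1257 = 139 A.

V_out ≈ 12600 V, I_in ≈ 139 A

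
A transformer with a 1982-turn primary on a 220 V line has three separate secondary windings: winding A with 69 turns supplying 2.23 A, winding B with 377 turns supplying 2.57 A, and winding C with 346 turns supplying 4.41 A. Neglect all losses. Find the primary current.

V_A = 220 × 69/1982 = 7.6589 V; V_B = 220 × 377/1982 = 41.847 V; V_C = 220 × 346/1982 = 38.406 V.
P_out = V_A I_A + V_B I_B + V_C I_C = 7.6589×2.23 + 41.847×2.57 + 38.406×4.41 = 17.079 + 107.55 + 169.37 = 293.99 W.
Ideal ⇒ P_in = P_out, so I_p = P_out/V_p = 293.99/220 = 1.34 A.

I_p ≈ 1.34 A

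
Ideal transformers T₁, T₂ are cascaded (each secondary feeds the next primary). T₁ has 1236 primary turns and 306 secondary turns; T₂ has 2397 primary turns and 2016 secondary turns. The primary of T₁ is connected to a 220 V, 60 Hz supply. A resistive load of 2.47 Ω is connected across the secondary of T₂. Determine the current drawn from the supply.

After T₁: V = 220.00 × 306/1236 = 54.466 V.
After T₂: V = 54.466 × 2016/2397 = 45.809 V.
I_load = 45.809/2.47 = 18.546 A, so P_out = 45.809 × 18.546 = 849.57 W.
All ideal ⇒ P_in = P_out, so I_supply = 849.57/220 = 3.86 A.

I_supply ≈ 3.86 A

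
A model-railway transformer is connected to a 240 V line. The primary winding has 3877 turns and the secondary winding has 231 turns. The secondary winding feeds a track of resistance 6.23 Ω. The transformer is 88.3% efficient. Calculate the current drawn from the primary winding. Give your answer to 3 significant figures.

V_s = 240 × 231/3877 = 14.300 V.
I_s = V_s/R = 14.300/6.23 = 2.2953 A.
P_out = V_s I_s = 14.300 × 2.2953 = 32.822 W.
P_in = P_out/η = 32.822/0.883 = 37.171 W.
I_p = P_in/V_p = 37.171/240 = 0.155 A.

I_p ≈ 0.155 A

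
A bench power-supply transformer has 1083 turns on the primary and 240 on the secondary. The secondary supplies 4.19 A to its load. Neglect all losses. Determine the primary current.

I_p ≈ 0.929 A

For an ideal transformer I_p/I_s = N_s/N_p, so I_p = 4.19 × 240/1083 = 0.929 A.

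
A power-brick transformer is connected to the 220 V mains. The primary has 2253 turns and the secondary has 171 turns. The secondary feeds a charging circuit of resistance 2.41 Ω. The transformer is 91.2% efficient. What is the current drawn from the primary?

V_s = 220 × 171/2253 = 16.698 V.
I_s = V_s/R = 16.698/2.41 = 6.9285 A.
P_out = V_s I_s = 16.698 × 6.9285 = 115.69 W.
P_in = P_out/η = 115.69/0.912 = 126.85 W.
I_p = P_in/V_p = 126.85/220 = 0.577 A.

I_p ≈ 0.577 A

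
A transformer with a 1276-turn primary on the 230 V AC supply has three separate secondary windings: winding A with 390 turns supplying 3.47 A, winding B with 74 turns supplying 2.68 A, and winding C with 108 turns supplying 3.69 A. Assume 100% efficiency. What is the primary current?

I_p ≈ 1.53 A

V_A = 230 × 390/1276 = 70.298 V; V_B = 230 × 74/1276 = 13.339 V; V_C = 230 × 108/1276 = 19.467 V.
P_out = V_A I_A + V_B I_B + V_C I_C = 70.298×3.47 + 13.339×2.68 + 19.467×3.69 = 243.93 + 35.747 + 71.834 = 351.51 W.
Ideal ⇒ P_in = P_out, so I_p = P_out/V_p = 351.51/230 = 1.53 A.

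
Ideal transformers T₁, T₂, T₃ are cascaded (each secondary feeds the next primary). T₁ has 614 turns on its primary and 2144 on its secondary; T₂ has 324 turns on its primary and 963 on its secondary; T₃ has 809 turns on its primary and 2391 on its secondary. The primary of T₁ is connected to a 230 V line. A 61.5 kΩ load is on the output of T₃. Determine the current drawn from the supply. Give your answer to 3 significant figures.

After T₁: V = 230.00 × 2144/614 = 803.13 V.
After T₂: V = 803.13 × 963/324 = 2387.1 V.
After T₃: V = 2387.1 × 2391/809 = 7055.0 V.
I_load = 7055.0/61500 = 0.11472 A, so P_out = 7055.0 × 0.11472 = 809.32 W.
All ideal ⇒ P_in = P_out, so I_supply = 809.32/230 = 3.52 A.

I_supply ≈ 3.52 A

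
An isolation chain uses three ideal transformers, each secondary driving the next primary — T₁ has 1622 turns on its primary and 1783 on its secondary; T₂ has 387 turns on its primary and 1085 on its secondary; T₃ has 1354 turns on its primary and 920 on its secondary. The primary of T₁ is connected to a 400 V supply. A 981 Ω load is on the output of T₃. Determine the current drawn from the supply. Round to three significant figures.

After T₁: V = 400.00 × 1783/1622 = 439.70 V.
After T₂: V = 439.70 × 1085/387 = 1232.8 V.
After T₃: V = 1232.8 × 920/1354 = 837.62 V.
I_load = 837.62/981 = 0.85385 A, so P_out = 837.62 × 0.85385 = 715.20 W.
All ideal ⇒ P_in = P_out, so I_supply = 715.20/400 = 1.79 A.

I_supply ≈ 1.79 A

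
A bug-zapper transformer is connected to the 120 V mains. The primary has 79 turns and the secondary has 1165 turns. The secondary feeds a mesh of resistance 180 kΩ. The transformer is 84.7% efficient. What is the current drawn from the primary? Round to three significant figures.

V_s = 120 × 1165/79 = 1769.6 V.
I_s = V_s/R = 1769.6/180000 = 0.0098312 A.
P_out = V_s I_s = 1769.6 × 0.0098312 = 17.398 W.
P_in = P_out/η = 17.398/0.847 = 20.540 W.
I_p = P_in/V_p = 20.540/120 = 0.171 A.

I_p ≈ 0.171 A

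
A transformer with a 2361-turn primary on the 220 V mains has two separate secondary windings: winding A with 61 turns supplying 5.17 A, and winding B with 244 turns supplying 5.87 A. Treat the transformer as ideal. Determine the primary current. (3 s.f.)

I_p ≈ 0.740 A

V_A = 220 × 61/2361 = 5.6840 V; V_B = 220 × 244/2361 = 22.736 V.
P_out = V_A I_A + V_B I_B = 5.6840×5.17 + 22.736×5.87 = 29.386 + 133.46 = 162.85 W.
Ideal ⇒ P_in = P_out, so I_p = P_out/V_p = 162.85/220 = 0.740 A.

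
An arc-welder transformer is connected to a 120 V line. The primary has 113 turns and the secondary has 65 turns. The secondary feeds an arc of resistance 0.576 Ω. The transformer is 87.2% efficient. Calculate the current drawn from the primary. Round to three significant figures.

V_s = 120 × 65/113 = 69.027 V.
I_s = V_s/R = 69.027/0.576 = 119.84 A.
P_out = V_s I_s = 69.027 × 119.84 = 8272.0 W.
P_in = P_out/η = 8272.0/0.872 = 9486.2 W.
I_p = P_in/V_p = 9486.2/120 = 79.1 A.

I_p ≈ 79.1 A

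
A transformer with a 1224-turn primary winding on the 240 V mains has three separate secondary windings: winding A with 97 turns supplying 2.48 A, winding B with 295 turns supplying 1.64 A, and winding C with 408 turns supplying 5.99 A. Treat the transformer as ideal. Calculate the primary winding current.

I_p ≈ 2.59 A

V_A = 240 × 97/1224 = 19.020 V; V_B = 240 × 295/1224 = 57.843 V; V_C = 240 × 408/1224 = 80.000 V.
P_out = V_A I_A + V_B I_B + V_C I_C = 19.020×2.48 + 57.843×1.64 + 80.000×5.99 = 47.169 + 94.863 + 479.20 = 621.23 W.
Ideal ⇒ P_in = P_out, so I_p = P_out/V_p = 621.23/240 = 2.59 A.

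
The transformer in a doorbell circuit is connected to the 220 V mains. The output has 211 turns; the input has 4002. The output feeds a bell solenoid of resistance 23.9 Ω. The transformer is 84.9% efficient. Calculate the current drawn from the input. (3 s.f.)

I_in ≈ 0.0301 A

V_out = 220 × 211/4002 = 11.599 V.
I_out = V_out/R = 11.599/23.9 = 0.48532 A.
P_out = V_out I_out = 11.599 × 0.48532 = 5.6293 W.
P_in = P_out/η = 5.6293/0.849 = 6.6306 W.
I_in = P_in/V_in = 6.6306/220 = 0.0301 A.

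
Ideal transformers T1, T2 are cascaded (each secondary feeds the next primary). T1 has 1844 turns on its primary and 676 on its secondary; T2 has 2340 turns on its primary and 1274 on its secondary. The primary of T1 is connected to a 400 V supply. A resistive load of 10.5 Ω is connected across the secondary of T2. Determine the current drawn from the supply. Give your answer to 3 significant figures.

I_supply ≈ 1.52 A

Secondary of T1: V = 400.00 × 676/1844 = 146.64 V.
Secondary of T2: V = 146.64 × 1274/2340 = 79.836 V.
I_load = 79.836/10.5 = 7.6034 A, so P_out = 79.836 × 7.6034 = 607.03 W.
All ideal ⇒ P_in = P_out, so I_supply = 607.03/400 = 1.52 A.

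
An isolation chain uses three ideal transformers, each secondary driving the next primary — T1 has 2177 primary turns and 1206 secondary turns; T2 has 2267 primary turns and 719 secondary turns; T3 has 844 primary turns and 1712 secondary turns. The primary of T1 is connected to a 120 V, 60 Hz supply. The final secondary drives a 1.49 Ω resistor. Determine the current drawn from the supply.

Secondary of T1: V = 120.00 × 1206/2177 = 66.477 V.
Secondary of T2: V = 66.477 × 719/2267 = 21.084 V.
Secondary of T3: V = 21.084 × 1712/844 = 42.767 V.
I_load = 42.767/1.49 = 28.703 A, so P_out = 42.767 × 28.703 = 1227.5 W.
All ideal ⇒ P_in = P_out, so I_supply = 1227.5/120 = 10.2 A.

I_supply ≈ 10.2 A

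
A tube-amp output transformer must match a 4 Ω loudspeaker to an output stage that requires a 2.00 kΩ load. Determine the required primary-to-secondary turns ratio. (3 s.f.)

Z_p/Z_s = (N_p/N_s)², so N_p/N_s = √(2000/4) = √500 = 22.4.

N_p/N_s ≈ 22.4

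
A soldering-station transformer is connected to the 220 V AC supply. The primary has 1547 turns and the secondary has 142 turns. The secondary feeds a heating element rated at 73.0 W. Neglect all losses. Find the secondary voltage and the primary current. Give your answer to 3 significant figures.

V_s ≈ 20.2 V, I_p ≈ 0.332 A

V_s = V_p × N_s/N_p = 220 × 142/1547 = 20.194 V.
I_s = P/V_s = 73.0/20.194 = 3.6149 A.
I_p = I_s × N_s/N_p = 3.6149 × 142/1547 = 0.332 A.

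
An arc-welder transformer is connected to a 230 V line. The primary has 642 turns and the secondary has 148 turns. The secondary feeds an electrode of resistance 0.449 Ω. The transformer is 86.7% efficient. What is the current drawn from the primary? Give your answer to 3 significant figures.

V_s = 230 × 148/642 = 53.022 V.
I_s = V_s/R = 53.022/0.449 = 118.09 A.
P_out = V_s I_s = 53.022 × 118.09 = 6261.3 W.
P_in = P_out/η = 6261.3/0.867 = 7221.8 W.
I_p = P_in/V_p = 7221.8/230 = 31.4 A.

I_p ≈ 31.4 A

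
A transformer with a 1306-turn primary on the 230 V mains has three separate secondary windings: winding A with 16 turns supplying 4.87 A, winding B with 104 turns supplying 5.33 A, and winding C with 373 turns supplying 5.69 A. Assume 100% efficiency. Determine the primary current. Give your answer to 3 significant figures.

V_A = 230 × 16/1306 = 2.8178 V; V_B = 230 × 104/1306 = 18.315 V; V_C = 230 × 373/1306 = 65.689 V.
P_out = V_A I_A + V_B I_B + V_C I_C = 2.8178×4.87 + 18.315×5.33 + 65.689×5.69 = 13.723 + 97.621 + 373.77 = 485.12 W.
Ideal ⇒ P_in = P_out, so I_p = P_out/V_p = 485.12/230 = 2.11 A.

I_p ≈ 2.11 A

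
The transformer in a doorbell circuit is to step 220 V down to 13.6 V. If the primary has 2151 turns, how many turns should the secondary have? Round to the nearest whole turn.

N_s/N_p = V_s/V_p, so N_s = 2151 × 13.6/220 = 133.0 ≈ 133 turns.

N_s = 133 turns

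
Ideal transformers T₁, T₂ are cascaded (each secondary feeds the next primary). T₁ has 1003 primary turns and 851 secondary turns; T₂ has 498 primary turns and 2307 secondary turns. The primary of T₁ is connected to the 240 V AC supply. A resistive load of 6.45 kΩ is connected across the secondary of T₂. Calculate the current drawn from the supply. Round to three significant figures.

I_supply ≈ 0.575 A

After T₁: V = 240.00 × 851/1003 = 203.63 V.
After T₂: V = 203.63 × 2307/498 = 943.32 V.
I_load = 943.32/6450 = 0.14625 A, so P_out = 943.32 × 0.14625 = 137.96 W.
All ideal ⇒ P_in = P_out, so I_supply = 137.96/240 = 0.575 A.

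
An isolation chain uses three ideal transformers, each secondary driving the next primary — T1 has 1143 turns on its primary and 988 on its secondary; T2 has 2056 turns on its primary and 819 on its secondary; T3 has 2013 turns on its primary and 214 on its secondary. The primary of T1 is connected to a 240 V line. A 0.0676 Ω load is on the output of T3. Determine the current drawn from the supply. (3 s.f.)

Secondary of T1: V = 240.00 × 988/1143 = 207.45 V.
Secondary of T2: V = 207.45 × 819/2056 = 82.639 V.
Secondary of T3: V = 82.639 × 214/2013 = 8.7852 V.
I_load = 8.7852/0.0676 = 129.96 A, so P_out = 8.7852 × 129.96 = 1141.7 W.
All ideal ⇒ P_in = P_out, so I_supply = 1141.7/240 = 4.76 A.

I_supply ≈ 4.76 A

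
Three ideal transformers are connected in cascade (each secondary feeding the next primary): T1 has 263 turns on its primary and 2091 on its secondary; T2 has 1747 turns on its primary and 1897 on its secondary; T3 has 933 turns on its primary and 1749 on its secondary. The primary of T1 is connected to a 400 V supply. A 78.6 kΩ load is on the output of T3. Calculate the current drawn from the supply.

I_supply ≈ 1.33 A

After T1: V = 400.00 × 2091/263 = 3180.2 V.
After T2: V = 3180.2 × 1897/1747 = 3453.3 V.
After T3: V = 3453.3 × 1749/933 = 6473.5 V.
I_load = 6473.5/78600 = 0.082360 A, so P_out = 6473.5 × 0.082360 = 533.16 W.
All ideal ⇒ P_in = P_out, so I_supply = 533.16/400 = 1.33 A.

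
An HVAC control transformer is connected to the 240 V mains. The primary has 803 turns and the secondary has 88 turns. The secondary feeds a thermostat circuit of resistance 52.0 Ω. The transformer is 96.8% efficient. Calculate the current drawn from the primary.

V_s = 240 × 88/803 = 26.301 V.
I_s = V_s/R = 26.301/52.0 = 0.50580 A.
P_out = V_s I_s = 26.301 × 0.50580 = 13.303 W.
P_in = P_out/η = 13.303/0.968 = 13.743 W.
I_p = P_in/V_p = 13.743/240 = 0.0573 A.

I_p ≈ 0.0573 A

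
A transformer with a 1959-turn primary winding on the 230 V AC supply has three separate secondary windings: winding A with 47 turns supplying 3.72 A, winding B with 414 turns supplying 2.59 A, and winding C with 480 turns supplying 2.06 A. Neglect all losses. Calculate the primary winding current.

V_A = 230 × 47/1959 = 5.5181 V; V_B = 230 × 414/1959 = 48.606 V; V_C = 230 × 480/1959 = 56.355 V.
P_out = V_A I_A + V_B I_B + V_C I_C = 5.5181×3.72 + 48.606×2.59 + 56.355×2.06 = 20.527 + 125.89 + 116.09 = 262.51 W.
Ideal ⇒ P_in = P_out, so I_p = P_out/V_p = 262.51/230 = 1.14 A.

I_p ≈ 1.14 A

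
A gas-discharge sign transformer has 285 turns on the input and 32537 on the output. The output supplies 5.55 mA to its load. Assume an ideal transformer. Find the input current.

For an ideal transformer I_in/I_out = N_out/N_in, so I_in = 0.00555 × 32537/285 = 0.634 A.

I_in ≈ 0.634 A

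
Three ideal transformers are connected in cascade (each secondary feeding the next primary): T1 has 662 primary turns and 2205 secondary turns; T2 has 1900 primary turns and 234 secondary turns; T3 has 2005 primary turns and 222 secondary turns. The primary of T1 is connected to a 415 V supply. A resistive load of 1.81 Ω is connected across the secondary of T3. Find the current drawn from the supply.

Secondary of T1: V = 415.00 × 2205/662 = 1382.3 V.
Secondary of T2: V = 1382.3 × 234/1900 = 170.24 V.
Secondary of T3: V = 170.24 × 222/2005 = 18.849 V.
I_load = 18.849/1.81 = 10.414 A, so P_out = 18.849 × 10.414 = 196.30 W.
All ideal ⇒ P_in = P_out, so I_supply = 196.30/415 = 0.473 A.

I_supply ≈ 0.473 A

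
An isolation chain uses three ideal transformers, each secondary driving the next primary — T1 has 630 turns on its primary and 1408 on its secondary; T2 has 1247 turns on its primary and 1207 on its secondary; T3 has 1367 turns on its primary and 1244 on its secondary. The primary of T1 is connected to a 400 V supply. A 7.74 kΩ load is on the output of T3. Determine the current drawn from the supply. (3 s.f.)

I_supply ≈ 0.200 A

Secondary of T1: V = 400.00 × 1408/630 = 893.97 V.
Secondary of T2: V = 893.97 × 1207/1247 = 865.29 V.
Secondary of T3: V = 865.29 × 1244/1367 = 787.44 V.
I_load = 787.44/7740 = 0.10174 A, so P_out = 787.44 × 0.10174 = 80.110 W.
All ideal ⇒ P_in = P_out, so I_supply = 80.110/400 = 0.200 A.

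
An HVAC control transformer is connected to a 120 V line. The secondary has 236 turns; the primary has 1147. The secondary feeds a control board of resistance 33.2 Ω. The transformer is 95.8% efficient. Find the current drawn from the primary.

I_p ≈ 0.160 A

V_s = 120 × 236/1147 = 24.690 V.
I_s = V_s/R = 24.690/33.2 = 0.74369 A.
P_out = V_s I_s = 24.690 × 0.74369 = 18.362 W.
P_in = P_out/η = 18.362/0.958 = 19.167 W.
I_p = P_in/V_p = 19.167/120 = 0.160 A.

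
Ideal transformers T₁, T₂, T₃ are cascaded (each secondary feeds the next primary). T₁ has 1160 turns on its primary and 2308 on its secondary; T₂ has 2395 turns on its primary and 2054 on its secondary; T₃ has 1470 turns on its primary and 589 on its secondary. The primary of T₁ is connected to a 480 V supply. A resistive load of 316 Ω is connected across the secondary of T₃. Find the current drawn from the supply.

Secondary of T₁: V = 480.00 × 2308/1160 = 955.03 V.
Secondary of T₂: V = 955.03 × 2054/2395 = 819.06 V.
Secondary of T₃: V = 819.06 × 589/1470 = 328.18 V.
I_load = 328.18/316 = 1.0385 A, so P_out = 328.18 × 1.0385 = 340.83 W.
All ideal ⇒ P_in = P_out, so I_supply = 340.83/480 = 0.710 A.

I_supply ≈ 0.710 A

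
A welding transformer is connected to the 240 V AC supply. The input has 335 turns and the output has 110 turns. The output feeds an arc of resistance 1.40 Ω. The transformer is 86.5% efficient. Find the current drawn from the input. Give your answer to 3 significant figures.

I_in ≈ 21.4 A

V_out = 240 × 110/335 = 78.806 V.
I_out = V_out/R = 78.806/1.40 = 56.290 A.
P_out = V_out I_out = 78.806 × 56.290 = 4436.0 W.
P_in = P_out/η = 4436.0/0.865 = 5128.3 W.
I_in = P_in/V_in = 5128.3/240 = 21.4 A.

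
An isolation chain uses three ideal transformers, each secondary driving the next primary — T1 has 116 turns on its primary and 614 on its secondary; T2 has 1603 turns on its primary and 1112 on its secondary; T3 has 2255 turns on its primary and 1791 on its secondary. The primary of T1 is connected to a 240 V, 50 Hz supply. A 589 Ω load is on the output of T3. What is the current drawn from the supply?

After T1: V = 240.00 × 614/116 = 1270.3 V.
After T2: V = 1270.3 × 1112/1603 = 881.24 V.
After T3: V = 881.24 × 1791/2255 = 699.91 V.
I_load = 699.91/589 = 1.1883 A, so P_out = 699.91 × 1.1883 = 831.70 W.
All ideal ⇒ P_in = P_out, so I_supply = 831.70/240 = 3.47 A.

I_supply ≈ 3.47 A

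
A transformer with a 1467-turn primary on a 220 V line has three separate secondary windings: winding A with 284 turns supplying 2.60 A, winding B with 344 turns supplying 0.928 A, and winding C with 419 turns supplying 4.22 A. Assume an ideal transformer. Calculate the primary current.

I_p ≈ 1.93 A

V_A = 220 × 284/1467 = 42.590 V; V_B = 220 × 344/1467 = 51.588 V; V_C = 220 × 419/1467 = 62.836 V.
P_out = V_A I_A + V_B I_B + V_C I_C = 42.590×2.60 + 51.588×0.928 + 62.836×4.22 = 110.73 + 47.874 + 265.17 = 423.78 W.
Ideal ⇒ P_in = P_out, so I_p = P_out/V_p = 423.78/220 = 1.93 A.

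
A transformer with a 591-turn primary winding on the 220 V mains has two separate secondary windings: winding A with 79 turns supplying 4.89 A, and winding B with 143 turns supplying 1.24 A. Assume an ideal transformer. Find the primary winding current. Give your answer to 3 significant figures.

I_p ≈ 0.954 A

V_A = 220 × 79/591 = 29.408 V; V_B = 220 × 143/591 = 53.232 V.
P_out = V_A I_A + V_B I_B = 29.408×4.89 + 53.232×1.24 = 143.80 + 66.007 = 209.81 W.
Ideal ⇒ P_in = P_out, so I_p = P_out/V_p = 209.81/220 = 0.954 A.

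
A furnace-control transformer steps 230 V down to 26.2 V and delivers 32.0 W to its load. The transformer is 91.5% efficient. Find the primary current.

P_in = P_out/η = 32.0/0.915 = 34.973 W.
I_p = P_in/V_p = 34.973/230 = 0.152 A.

I_p ≈ 0.152 A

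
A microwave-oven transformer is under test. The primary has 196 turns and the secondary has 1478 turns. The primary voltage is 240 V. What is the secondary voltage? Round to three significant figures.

V_s/V_p = N_s/N_p, so V_s = 240 × 1478/196 = 1810 V.

V_s ≈ 1810 V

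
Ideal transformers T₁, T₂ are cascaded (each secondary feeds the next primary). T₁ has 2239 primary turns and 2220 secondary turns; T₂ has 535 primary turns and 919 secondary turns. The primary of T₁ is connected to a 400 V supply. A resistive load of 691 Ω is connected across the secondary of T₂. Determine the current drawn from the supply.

After T₁: V = 400.00 × 2220/2239 = 396.61 V.
After T₂: V = 396.61 × 919/535 = 681.27 V.
I_load = 681.27/691 = 0.98592 A, so P_out = 681.27 × 0.98592 = 671.68 W.
All ideal ⇒ P_in = P_out, so I_supply = 671.68/400 = 1.68 A.

I_supply ≈ 1.68 A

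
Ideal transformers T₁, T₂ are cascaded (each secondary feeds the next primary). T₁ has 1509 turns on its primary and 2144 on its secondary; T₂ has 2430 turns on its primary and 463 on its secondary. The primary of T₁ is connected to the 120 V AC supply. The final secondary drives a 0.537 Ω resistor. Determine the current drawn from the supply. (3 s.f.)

After T₁: V = 120.00 × 2144/1509 = 170.50 V.
After T₂: V = 170.50 × 463/2430 = 32.486 V.
I_load = 32.486/0.537 = 60.495 A, so P_out = 32.486 × 60.495 = 1965.2 W.
All ideal ⇒ P_in = P_out, so I_supply = 1965.2/120 = 16.4 A.

I_supply ≈ 16.4 A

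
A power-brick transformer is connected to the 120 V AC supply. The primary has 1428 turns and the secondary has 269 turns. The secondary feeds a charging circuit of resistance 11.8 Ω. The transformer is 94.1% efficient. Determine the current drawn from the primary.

V_s = 120 × 269/1428 = 22.605 V.
I_s = V_s/R = 22.605/11.8 = 1.9157 A.
P_out = V_s I_s = 22.605 × 1.9157 = 43.304 W.
P_in = P_out/η = 43.304/0.941 = 46.019 W.
I_p = P_in/V_p = 46.019/120 = 0.383 A.

I_p ≈ 0.383 A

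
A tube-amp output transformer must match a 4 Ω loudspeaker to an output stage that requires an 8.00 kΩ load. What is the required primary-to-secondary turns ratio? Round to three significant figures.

Z_p/Z_s = (N_p/N_s)², so N_p/N_s = √(8000/4) = √2000 = 44.7.

N_p/N_s ≈ 44.7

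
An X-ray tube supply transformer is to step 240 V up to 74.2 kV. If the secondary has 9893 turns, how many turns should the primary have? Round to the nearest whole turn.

N_p/N_s = V_p/V_s, so N_p = 9893 × 240/74200 = 32.0 ≈ 32 turns.

N_p = 32 turns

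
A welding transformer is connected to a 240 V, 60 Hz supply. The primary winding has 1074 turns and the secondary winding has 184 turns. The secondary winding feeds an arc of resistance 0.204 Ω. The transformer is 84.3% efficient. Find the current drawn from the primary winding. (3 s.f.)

V_s = 240 × 184/1074 = 41.117 V.
I_s = V_s/R = 41.117/0.204 = 201.56 A.
P_out = V_s I_s = 41.117 × 201.56 = 8287.4 W.
P_in = P_out/η = 8287.4/0.843 = 9830.9 W.
I_p = P_in/V_p = 9830.9/240 = 41.0 A.

I_p ≈ 41.0 A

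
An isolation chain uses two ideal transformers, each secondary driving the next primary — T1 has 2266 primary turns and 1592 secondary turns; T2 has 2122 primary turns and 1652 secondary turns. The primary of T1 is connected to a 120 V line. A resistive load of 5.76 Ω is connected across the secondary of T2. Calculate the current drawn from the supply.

I_supply ≈ 6.23 A

Secondary of T1: V = 120.00 × 1592/2266 = 84.307 V.
Secondary of T2: V = 84.307 × 1652/2122 = 65.634 V.
I_load = 65.634/5.76 = 11.395 A, so P_out = 65.634 × 11.395 = 747.89 W.
All ideal ⇒ P_in = P_out, so I_supply = 747.89/120 = 6.23 A.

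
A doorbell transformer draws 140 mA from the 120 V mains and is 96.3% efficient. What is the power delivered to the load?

P_in = V_in I_in = 120 × 0.140 = 16.800 W.
P_out = η P_in = 0.963 × 16.800 = 16.2 W.

P_out ≈ 16.2 W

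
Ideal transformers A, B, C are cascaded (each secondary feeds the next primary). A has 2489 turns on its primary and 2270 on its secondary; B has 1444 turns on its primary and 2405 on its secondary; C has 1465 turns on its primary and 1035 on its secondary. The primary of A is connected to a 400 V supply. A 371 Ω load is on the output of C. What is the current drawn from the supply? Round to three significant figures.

I_supply ≈ 1.24 A

Secondary of A: V = 400.00 × 2270/2489 = 364.81 V.
Secondary of B: V = 364.81 × 2405/1444 = 607.59 V.
Secondary of C: V = 607.59 × 1035/1465 = 429.25 V.
I_load = 429.25/371 = 1.1570 A, so P_out = 429.25 × 1.1570 = 496.65 W.
All ideal ⇒ P_in = P_out, so I_supply = 496.65/400 = 1.24 A.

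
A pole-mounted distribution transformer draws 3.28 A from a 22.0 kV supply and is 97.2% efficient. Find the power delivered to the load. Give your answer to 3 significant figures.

P_out ≈ 70100 W

P_in = V_p I_p = 22000 × 3.28 = 72160 W.
P_out = η P_in = 0.972 × 72160 = 70100 W.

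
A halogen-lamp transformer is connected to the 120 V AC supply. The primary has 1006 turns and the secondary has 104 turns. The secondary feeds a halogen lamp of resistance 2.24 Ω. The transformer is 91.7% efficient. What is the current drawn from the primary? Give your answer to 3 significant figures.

V_s = 120 × 104/1006 = 12.406 V.
I_s = V_s/R = 12.406/2.24 = 5.5382 A.
P_out = V_s I_s = 12.406 × 5.5382 = 68.705 W.
P_in = P_out/η = 68.705/0.917 = 74.923 W.
I_p = P_in/V_p = 74.923/120 = 0.624 A.

I_p ≈ 0.624 A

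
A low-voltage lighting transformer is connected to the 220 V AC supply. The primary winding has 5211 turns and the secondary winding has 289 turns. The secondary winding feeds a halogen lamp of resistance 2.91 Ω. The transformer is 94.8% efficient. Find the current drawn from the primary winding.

I_p ≈ 0.245 A

V_s = 220 × 289/5211 = 12.201 V.
I_s = V_s/R = 12.201/2.91 = 4.1928 A.
P_out = V_s I_s = 12.201 × 4.1928 = 51.157 W.
P_in = P_out/η = 51.157/0.948 = 53.963 W.
I_p = P_in/V_p = 53.963/220 = 0.245 A.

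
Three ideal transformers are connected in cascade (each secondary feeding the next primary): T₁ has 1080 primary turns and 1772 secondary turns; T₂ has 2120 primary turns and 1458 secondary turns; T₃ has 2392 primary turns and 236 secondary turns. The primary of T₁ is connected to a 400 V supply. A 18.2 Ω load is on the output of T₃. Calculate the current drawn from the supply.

After T₁: V = 400.00 × 1772/1080 = 656.30 V.
After T₂: V = 656.30 × 1458/2120 = 451.36 V.
After T₃: V = 451.36 × 236/2392 = 44.532 V.
I_load = 44.532/18.2 = 2.4468 A, so P_out = 44.532 × 2.4468 = 108.96 W.
All ideal ⇒ P_in = P_out, so I_supply = 108.96/400 = 0.272 A.

I_supply ≈ 0.272 A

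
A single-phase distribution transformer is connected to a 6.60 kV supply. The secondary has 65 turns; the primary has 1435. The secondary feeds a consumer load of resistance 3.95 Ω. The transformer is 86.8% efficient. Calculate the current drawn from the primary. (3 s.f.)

V_s = 6600 × 65/1435 = 298.95 V.
I_s = V_s/R = 298.95/3.95 = 75.685 A.
P_out = V_s I_s = 298.95 × 75.685 = 22626 W.
P_in = P_out/η = 22626/0.868 = 26067 W.
I_p = P_in/V_p = 26067/6600 = 3.95 A.

I_p ≈ 3.95 A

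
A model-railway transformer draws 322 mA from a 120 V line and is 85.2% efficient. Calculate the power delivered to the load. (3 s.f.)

P_in = V_p I_p = 120 × 0.322 = 38.640 W.
P_out = η P_in = 0.852 × 38.640 = 32.9 W.

P_out ≈ 32.9 W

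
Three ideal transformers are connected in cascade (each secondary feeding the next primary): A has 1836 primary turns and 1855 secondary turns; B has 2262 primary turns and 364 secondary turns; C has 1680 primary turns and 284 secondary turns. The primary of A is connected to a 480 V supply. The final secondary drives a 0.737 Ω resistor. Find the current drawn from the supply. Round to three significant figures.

I_supply ≈ 0.492 A

Secondary of A: V = 480.00 × 1855/1836 = 484.97 V.
Secondary of B: V = 484.97 × 364/2262 = 78.041 V.
Secondary of C: V = 78.041 × 284/1680 = 13.193 V.
I_load = 13.193/0.737 = 17.900 A, so P_out = 13.193 × 17.900 = 236.15 W.
All ideal ⇒ P_in = P_out, so I_supply = 236.15/480 = 0.492 A.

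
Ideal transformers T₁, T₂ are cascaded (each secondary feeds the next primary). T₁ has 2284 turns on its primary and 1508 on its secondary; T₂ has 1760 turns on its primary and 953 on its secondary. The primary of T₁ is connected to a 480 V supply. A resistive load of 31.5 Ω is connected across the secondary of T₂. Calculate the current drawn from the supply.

After T₁: V = 480.00 × 1508/2284 = 316.92 V.
After T₂: V = 316.92 × 953/1760 = 171.60 V.
I_load = 171.60/31.5 = 5.4477 A, so P_out = 171.60 × 5.4477 = 934.85 W.
All ideal ⇒ P_in = P_out, so I_supply = 934.85/480 = 1.95 A.

I_supply ≈ 1.95 A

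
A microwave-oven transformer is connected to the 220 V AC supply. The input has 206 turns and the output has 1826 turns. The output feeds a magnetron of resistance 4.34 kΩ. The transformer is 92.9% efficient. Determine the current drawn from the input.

I_in ≈ 4.29 A

V_out = 220 × 1826/206 = 1950.1 V.
I_out = V_out/R = 1950.1/4340 = 0.44933 A.
P_out = V_out I_out = 1950.1 × 0.44933 = 876.24 W.
P_in = P_out/η = 876.24/0.929 = 943.21 W.
I_in = P_in/V_in = 943.21/220 = 4.29 A.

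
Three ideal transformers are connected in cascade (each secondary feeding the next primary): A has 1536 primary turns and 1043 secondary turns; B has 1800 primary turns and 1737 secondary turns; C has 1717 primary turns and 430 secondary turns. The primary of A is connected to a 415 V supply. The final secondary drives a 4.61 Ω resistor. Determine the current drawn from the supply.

I_supply ≈ 2.42 A

Secondary of A: V = 415.00 × 1043/1536 = 281.80 V.
Secondary of B: V = 281.80 × 1737/1800 = 271.94 V.
Secondary of C: V = 271.94 × 430/1717 = 68.103 V.
I_load = 68.103/4.61 = 14.773 A, so P_out = 68.103 × 14.773 = 1006.1 W.
All ideal ⇒ P_in = P_out, so I_supply = 1006.1/415 = 2.42 A.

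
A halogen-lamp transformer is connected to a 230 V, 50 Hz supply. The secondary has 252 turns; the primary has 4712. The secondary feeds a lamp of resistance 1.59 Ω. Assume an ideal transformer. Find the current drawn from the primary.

I_p ≈ 0.414 A

V_s = V_p × N_s/N_p = 230 × 252/4712 = 12.301 V.
I_s = V_s/R = 12.301/1.59 = 7.7362 A.
For an ideal transformer I_p N_p = I_s N_s, so I_p = 7.7362 × 252/4712 = 0.414 A.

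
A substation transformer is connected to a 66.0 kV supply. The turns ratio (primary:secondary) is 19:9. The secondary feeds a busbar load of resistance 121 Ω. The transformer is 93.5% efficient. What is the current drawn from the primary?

V_s = 66000 × 9/19 = 31263 V.
I_s = V_s/R = 31263/121 = 258.37 A.
P_out = V_s I_s = 31263 × 258.37 = 8.0776×10^6 W.
P_in = P_out/η = 8.0776×10^6/0.935 = 8.6391×10^6 W.
I_p = P_in/V_p = 8.6391×10^6/66000 = 131 A.

I_p ≈ 131 A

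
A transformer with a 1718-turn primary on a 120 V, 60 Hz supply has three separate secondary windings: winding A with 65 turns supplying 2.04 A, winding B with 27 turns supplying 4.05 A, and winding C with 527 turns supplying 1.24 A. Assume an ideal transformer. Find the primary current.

V_A = 120 × 65/1718 = 4.5402 V; V_B = 120 × 27/1718 = 1.8859 V; V_C = 120 × 527/1718 = 36.810 V.
P_out = V_A I_A + V_B I_B + V_C I_C = 4.5402×2.04 + 1.8859×4.05 + 36.810×1.24 = 9.2619 + 7.6380 + 45.645 = 62.545 W.
Ideal ⇒ P_in = P_out, so I_p = P_out/V_p = 62.545/120 = 0.521 A.

I_p ≈ 0.521 A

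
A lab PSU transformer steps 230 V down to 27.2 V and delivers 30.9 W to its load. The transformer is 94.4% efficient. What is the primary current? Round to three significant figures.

I_p ≈ 0.142 A

P_in = P_out/η = 30.9/0.944 = 32.733 W.
I_p = P_in/V_p = 32.733/230 = 0.142 A.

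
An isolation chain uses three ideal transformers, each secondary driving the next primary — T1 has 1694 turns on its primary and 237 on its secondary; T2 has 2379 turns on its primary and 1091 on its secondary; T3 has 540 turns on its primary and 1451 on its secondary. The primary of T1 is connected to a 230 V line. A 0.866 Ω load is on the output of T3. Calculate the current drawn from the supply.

I_supply ≈ 7.89 A

After T1: V = 230.00 × 237/1694 = 32.178 V.
After T2: V = 32.178 × 1091/2379 = 14.757 V.
After T3: V = 14.757 × 1451/540 = 39.652 V.
I_load = 39.652/0.866 = 45.788 A, so P_out = 39.652 × 45.788 = 1815.6 W.
All ideal ⇒ P_in = P_out, so I_supply = 1815.6/230 = 7.89 A.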